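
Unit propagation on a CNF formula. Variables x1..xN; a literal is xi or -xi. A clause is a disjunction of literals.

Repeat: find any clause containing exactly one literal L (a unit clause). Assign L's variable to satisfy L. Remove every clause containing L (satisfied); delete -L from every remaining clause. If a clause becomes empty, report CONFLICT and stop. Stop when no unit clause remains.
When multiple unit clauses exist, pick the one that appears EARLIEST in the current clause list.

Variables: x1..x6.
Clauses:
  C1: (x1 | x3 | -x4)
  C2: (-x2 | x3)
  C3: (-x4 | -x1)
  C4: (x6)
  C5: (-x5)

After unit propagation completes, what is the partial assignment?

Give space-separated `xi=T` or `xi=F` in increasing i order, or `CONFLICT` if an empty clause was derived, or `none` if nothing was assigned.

unit clause [6] forces x6=T; simplify:
  satisfied 1 clause(s); 4 remain; assigned so far: [6]
unit clause [-5] forces x5=F; simplify:
  satisfied 1 clause(s); 3 remain; assigned so far: [5, 6]

Answer: x5=F x6=T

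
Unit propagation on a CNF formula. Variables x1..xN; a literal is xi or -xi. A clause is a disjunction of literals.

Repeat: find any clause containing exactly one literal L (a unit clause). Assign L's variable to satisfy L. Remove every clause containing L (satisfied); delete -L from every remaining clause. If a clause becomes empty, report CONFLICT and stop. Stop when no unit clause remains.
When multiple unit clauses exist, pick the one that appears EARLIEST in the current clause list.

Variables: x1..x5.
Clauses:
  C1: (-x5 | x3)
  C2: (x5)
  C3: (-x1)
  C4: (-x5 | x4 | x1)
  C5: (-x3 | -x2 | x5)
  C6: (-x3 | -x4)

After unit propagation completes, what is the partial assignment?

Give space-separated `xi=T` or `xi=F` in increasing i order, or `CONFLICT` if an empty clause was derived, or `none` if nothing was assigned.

unit clause [5] forces x5=T; simplify:
  drop -5 from [-5, 3] -> [3]
  drop -5 from [-5, 4, 1] -> [4, 1]
  satisfied 2 clause(s); 4 remain; assigned so far: [5]
unit clause [3] forces x3=T; simplify:
  drop -3 from [-3, -4] -> [-4]
  satisfied 1 clause(s); 3 remain; assigned so far: [3, 5]
unit clause [-1] forces x1=F; simplify:
  drop 1 from [4, 1] -> [4]
  satisfied 1 clause(s); 2 remain; assigned so far: [1, 3, 5]
unit clause [4] forces x4=T; simplify:
  drop -4 from [-4] -> [] (empty!)
  satisfied 1 clause(s); 1 remain; assigned so far: [1, 3, 4, 5]
CONFLICT (empty clause)

Answer: CONFLICT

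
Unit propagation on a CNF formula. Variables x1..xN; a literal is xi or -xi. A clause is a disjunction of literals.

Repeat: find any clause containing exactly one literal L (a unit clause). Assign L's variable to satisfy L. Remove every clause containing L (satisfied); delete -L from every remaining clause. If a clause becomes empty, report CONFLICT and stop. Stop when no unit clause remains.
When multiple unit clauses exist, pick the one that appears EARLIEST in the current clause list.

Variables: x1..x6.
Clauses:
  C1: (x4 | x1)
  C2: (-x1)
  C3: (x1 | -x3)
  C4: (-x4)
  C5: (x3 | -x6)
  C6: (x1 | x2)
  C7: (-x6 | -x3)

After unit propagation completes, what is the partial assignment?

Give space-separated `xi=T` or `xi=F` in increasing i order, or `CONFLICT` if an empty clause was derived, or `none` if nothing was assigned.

unit clause [-1] forces x1=F; simplify:
  drop 1 from [4, 1] -> [4]
  drop 1 from [1, -3] -> [-3]
  drop 1 from [1, 2] -> [2]
  satisfied 1 clause(s); 6 remain; assigned so far: [1]
unit clause [4] forces x4=T; simplify:
  drop -4 from [-4] -> [] (empty!)
  satisfied 1 clause(s); 5 remain; assigned so far: [1, 4]
CONFLICT (empty clause)

Answer: CONFLICT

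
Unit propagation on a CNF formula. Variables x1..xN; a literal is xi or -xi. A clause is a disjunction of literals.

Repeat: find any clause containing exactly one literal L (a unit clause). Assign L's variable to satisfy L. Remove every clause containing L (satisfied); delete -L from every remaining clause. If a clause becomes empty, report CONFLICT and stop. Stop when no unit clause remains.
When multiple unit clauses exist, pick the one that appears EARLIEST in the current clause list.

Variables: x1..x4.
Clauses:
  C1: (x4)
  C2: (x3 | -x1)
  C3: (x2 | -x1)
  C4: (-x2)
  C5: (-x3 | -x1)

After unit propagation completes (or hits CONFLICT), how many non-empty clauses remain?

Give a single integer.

Answer: 0

Derivation:
unit clause [4] forces x4=T; simplify:
  satisfied 1 clause(s); 4 remain; assigned so far: [4]
unit clause [-2] forces x2=F; simplify:
  drop 2 from [2, -1] -> [-1]
  satisfied 1 clause(s); 3 remain; assigned so far: [2, 4]
unit clause [-1] forces x1=F; simplify:
  satisfied 3 clause(s); 0 remain; assigned so far: [1, 2, 4]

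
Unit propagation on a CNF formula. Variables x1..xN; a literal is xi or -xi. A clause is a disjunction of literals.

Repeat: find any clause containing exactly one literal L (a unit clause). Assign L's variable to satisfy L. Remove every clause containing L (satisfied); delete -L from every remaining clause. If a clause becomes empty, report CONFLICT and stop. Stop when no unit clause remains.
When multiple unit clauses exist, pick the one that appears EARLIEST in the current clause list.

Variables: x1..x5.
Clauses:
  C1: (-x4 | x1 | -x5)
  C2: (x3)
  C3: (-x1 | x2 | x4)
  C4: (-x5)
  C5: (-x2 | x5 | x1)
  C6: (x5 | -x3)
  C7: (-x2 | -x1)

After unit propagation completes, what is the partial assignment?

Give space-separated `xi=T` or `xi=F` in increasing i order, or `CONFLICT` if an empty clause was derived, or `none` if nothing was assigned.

Answer: CONFLICT

Derivation:
unit clause [3] forces x3=T; simplify:
  drop -3 from [5, -3] -> [5]
  satisfied 1 clause(s); 6 remain; assigned so far: [3]
unit clause [-5] forces x5=F; simplify:
  drop 5 from [-2, 5, 1] -> [-2, 1]
  drop 5 from [5] -> [] (empty!)
  satisfied 2 clause(s); 4 remain; assigned so far: [3, 5]
CONFLICT (empty clause)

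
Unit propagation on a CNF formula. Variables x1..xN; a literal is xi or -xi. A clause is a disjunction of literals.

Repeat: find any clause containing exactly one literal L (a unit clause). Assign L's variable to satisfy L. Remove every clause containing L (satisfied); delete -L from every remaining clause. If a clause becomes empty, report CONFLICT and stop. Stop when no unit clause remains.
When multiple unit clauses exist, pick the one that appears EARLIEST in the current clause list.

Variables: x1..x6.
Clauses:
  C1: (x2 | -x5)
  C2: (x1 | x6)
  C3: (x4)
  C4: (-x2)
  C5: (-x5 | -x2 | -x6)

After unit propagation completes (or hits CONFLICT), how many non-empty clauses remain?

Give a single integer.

Answer: 1

Derivation:
unit clause [4] forces x4=T; simplify:
  satisfied 1 clause(s); 4 remain; assigned so far: [4]
unit clause [-2] forces x2=F; simplify:
  drop 2 from [2, -5] -> [-5]
  satisfied 2 clause(s); 2 remain; assigned so far: [2, 4]
unit clause [-5] forces x5=F; simplify:
  satisfied 1 clause(s); 1 remain; assigned so far: [2, 4, 5]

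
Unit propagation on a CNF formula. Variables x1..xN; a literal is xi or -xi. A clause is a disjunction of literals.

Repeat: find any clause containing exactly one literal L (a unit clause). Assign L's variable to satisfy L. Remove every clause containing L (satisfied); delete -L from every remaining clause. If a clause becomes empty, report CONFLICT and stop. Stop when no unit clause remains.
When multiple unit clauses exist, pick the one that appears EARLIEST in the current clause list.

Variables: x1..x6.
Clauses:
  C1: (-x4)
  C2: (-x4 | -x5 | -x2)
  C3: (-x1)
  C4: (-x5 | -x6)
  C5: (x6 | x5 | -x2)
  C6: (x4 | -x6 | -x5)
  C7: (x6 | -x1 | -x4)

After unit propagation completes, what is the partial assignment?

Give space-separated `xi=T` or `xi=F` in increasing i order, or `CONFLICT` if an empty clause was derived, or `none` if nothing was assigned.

unit clause [-4] forces x4=F; simplify:
  drop 4 from [4, -6, -5] -> [-6, -5]
  satisfied 3 clause(s); 4 remain; assigned so far: [4]
unit clause [-1] forces x1=F; simplify:
  satisfied 1 clause(s); 3 remain; assigned so far: [1, 4]

Answer: x1=F x4=F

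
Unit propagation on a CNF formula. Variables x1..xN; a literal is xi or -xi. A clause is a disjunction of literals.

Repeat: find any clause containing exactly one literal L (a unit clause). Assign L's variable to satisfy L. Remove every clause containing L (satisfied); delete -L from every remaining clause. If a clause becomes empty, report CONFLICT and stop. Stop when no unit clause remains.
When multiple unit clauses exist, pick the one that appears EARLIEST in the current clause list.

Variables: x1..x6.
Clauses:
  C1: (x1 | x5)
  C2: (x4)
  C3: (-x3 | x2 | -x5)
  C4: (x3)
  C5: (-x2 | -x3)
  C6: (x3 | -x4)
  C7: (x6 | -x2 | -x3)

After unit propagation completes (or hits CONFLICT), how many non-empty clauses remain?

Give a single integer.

unit clause [4] forces x4=T; simplify:
  drop -4 from [3, -4] -> [3]
  satisfied 1 clause(s); 6 remain; assigned so far: [4]
unit clause [3] forces x3=T; simplify:
  drop -3 from [-3, 2, -5] -> [2, -5]
  drop -3 from [-2, -3] -> [-2]
  drop -3 from [6, -2, -3] -> [6, -2]
  satisfied 2 clause(s); 4 remain; assigned so far: [3, 4]
unit clause [-2] forces x2=F; simplify:
  drop 2 from [2, -5] -> [-5]
  satisfied 2 clause(s); 2 remain; assigned so far: [2, 3, 4]
unit clause [-5] forces x5=F; simplify:
  drop 5 from [1, 5] -> [1]
  satisfied 1 clause(s); 1 remain; assigned so far: [2, 3, 4, 5]
unit clause [1] forces x1=T; simplify:
  satisfied 1 clause(s); 0 remain; assigned so far: [1, 2, 3, 4, 5]

Answer: 0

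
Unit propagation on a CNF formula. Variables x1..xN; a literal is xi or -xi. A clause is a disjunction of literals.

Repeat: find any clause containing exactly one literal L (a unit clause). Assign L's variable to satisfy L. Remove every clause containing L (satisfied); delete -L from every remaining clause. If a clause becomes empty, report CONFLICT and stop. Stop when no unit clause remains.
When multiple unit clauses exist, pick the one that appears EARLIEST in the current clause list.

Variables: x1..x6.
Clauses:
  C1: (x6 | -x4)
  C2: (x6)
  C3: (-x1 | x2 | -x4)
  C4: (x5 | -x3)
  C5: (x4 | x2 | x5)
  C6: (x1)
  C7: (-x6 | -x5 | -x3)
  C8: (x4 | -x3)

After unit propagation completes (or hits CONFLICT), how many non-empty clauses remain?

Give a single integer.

Answer: 5

Derivation:
unit clause [6] forces x6=T; simplify:
  drop -6 from [-6, -5, -3] -> [-5, -3]
  satisfied 2 clause(s); 6 remain; assigned so far: [6]
unit clause [1] forces x1=T; simplify:
  drop -1 from [-1, 2, -4] -> [2, -4]
  satisfied 1 clause(s); 5 remain; assigned so far: [1, 6]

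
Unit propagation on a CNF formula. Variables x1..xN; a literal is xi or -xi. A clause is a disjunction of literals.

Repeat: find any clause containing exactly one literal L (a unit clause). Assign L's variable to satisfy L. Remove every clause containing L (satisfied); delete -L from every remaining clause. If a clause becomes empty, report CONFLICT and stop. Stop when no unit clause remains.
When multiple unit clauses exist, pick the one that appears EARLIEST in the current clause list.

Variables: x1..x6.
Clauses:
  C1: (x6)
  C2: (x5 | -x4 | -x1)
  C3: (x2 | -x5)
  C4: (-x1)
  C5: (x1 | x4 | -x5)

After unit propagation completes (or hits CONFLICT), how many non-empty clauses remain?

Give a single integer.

unit clause [6] forces x6=T; simplify:
  satisfied 1 clause(s); 4 remain; assigned so far: [6]
unit clause [-1] forces x1=F; simplify:
  drop 1 from [1, 4, -5] -> [4, -5]
  satisfied 2 clause(s); 2 remain; assigned so far: [1, 6]

Answer: 2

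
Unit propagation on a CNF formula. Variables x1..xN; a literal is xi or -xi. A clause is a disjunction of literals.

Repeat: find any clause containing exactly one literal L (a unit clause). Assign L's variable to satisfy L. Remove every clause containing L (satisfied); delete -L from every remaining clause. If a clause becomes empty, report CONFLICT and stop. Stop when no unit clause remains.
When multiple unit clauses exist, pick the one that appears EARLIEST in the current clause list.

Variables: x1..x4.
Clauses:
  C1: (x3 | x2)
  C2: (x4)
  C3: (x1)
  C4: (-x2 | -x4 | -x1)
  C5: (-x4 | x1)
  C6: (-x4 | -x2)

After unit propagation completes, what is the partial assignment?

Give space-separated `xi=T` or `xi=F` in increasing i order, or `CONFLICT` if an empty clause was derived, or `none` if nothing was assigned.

unit clause [4] forces x4=T; simplify:
  drop -4 from [-2, -4, -1] -> [-2, -1]
  drop -4 from [-4, 1] -> [1]
  drop -4 from [-4, -2] -> [-2]
  satisfied 1 clause(s); 5 remain; assigned so far: [4]
unit clause [1] forces x1=T; simplify:
  drop -1 from [-2, -1] -> [-2]
  satisfied 2 clause(s); 3 remain; assigned so far: [1, 4]
unit clause [-2] forces x2=F; simplify:
  drop 2 from [3, 2] -> [3]
  satisfied 2 clause(s); 1 remain; assigned so far: [1, 2, 4]
unit clause [3] forces x3=T; simplify:
  satisfied 1 clause(s); 0 remain; assigned so far: [1, 2, 3, 4]

Answer: x1=T x2=F x3=T x4=T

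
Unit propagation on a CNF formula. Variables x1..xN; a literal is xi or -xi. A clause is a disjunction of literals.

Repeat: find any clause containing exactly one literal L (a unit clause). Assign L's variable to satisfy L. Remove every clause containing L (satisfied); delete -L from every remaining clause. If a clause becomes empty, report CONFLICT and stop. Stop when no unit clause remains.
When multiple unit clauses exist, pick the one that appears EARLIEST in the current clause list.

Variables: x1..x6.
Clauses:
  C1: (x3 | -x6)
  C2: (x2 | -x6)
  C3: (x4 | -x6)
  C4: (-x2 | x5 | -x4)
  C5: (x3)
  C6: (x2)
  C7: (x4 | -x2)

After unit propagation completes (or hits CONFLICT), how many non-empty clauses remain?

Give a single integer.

Answer: 0

Derivation:
unit clause [3] forces x3=T; simplify:
  satisfied 2 clause(s); 5 remain; assigned so far: [3]
unit clause [2] forces x2=T; simplify:
  drop -2 from [-2, 5, -4] -> [5, -4]
  drop -2 from [4, -2] -> [4]
  satisfied 2 clause(s); 3 remain; assigned so far: [2, 3]
unit clause [4] forces x4=T; simplify:
  drop -4 from [5, -4] -> [5]
  satisfied 2 clause(s); 1 remain; assigned so far: [2, 3, 4]
unit clause [5] forces x5=T; simplify:
  satisfied 1 clause(s); 0 remain; assigned so far: [2, 3, 4, 5]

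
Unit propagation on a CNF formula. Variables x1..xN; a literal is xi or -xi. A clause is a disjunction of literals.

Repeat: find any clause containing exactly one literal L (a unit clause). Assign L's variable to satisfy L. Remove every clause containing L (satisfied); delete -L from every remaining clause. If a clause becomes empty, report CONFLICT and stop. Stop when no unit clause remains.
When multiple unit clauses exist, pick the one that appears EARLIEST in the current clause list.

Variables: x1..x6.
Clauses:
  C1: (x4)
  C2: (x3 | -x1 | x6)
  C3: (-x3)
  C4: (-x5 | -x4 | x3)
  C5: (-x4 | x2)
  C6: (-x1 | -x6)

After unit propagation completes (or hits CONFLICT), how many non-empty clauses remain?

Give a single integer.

unit clause [4] forces x4=T; simplify:
  drop -4 from [-5, -4, 3] -> [-5, 3]
  drop -4 from [-4, 2] -> [2]
  satisfied 1 clause(s); 5 remain; assigned so far: [4]
unit clause [-3] forces x3=F; simplify:
  drop 3 from [3, -1, 6] -> [-1, 6]
  drop 3 from [-5, 3] -> [-5]
  satisfied 1 clause(s); 4 remain; assigned so far: [3, 4]
unit clause [-5] forces x5=F; simplify:
  satisfied 1 clause(s); 3 remain; assigned so far: [3, 4, 5]
unit clause [2] forces x2=T; simplify:
  satisfied 1 clause(s); 2 remain; assigned so far: [2, 3, 4, 5]

Answer: 2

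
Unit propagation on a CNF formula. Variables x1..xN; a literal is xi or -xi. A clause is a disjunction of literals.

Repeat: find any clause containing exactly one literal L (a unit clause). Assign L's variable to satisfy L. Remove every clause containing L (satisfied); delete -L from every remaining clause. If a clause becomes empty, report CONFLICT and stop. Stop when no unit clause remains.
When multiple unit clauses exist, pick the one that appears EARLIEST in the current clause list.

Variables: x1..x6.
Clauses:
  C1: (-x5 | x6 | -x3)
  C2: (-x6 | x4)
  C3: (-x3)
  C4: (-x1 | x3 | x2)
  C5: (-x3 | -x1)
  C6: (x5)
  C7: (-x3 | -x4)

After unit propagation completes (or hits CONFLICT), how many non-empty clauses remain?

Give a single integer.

Answer: 2

Derivation:
unit clause [-3] forces x3=F; simplify:
  drop 3 from [-1, 3, 2] -> [-1, 2]
  satisfied 4 clause(s); 3 remain; assigned so far: [3]
unit clause [5] forces x5=T; simplify:
  satisfied 1 clause(s); 2 remain; assigned so far: [3, 5]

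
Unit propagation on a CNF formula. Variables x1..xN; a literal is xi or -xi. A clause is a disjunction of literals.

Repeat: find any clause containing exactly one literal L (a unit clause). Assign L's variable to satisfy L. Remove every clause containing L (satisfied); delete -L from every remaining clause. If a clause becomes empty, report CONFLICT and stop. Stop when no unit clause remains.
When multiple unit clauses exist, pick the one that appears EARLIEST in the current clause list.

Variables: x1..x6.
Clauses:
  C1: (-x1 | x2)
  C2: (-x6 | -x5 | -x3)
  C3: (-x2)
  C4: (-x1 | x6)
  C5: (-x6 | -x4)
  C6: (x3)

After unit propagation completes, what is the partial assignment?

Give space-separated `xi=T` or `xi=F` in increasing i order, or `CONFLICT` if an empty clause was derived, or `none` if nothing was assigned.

Answer: x1=F x2=F x3=T

Derivation:
unit clause [-2] forces x2=F; simplify:
  drop 2 from [-1, 2] -> [-1]
  satisfied 1 clause(s); 5 remain; assigned so far: [2]
unit clause [-1] forces x1=F; simplify:
  satisfied 2 clause(s); 3 remain; assigned so far: [1, 2]
unit clause [3] forces x3=T; simplify:
  drop -3 from [-6, -5, -3] -> [-6, -5]
  satisfied 1 clause(s); 2 remain; assigned so far: [1, 2, 3]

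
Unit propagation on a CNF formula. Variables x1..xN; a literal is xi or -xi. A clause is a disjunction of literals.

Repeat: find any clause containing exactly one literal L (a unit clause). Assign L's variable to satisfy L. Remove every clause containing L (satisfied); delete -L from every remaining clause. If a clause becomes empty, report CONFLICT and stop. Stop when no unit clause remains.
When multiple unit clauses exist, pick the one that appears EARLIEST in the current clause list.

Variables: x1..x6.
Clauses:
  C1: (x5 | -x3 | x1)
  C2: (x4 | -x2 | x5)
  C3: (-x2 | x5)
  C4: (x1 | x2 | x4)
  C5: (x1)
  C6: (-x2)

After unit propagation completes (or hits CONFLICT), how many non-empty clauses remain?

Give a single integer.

Answer: 0

Derivation:
unit clause [1] forces x1=T; simplify:
  satisfied 3 clause(s); 3 remain; assigned so far: [1]
unit clause [-2] forces x2=F; simplify:
  satisfied 3 clause(s); 0 remain; assigned so far: [1, 2]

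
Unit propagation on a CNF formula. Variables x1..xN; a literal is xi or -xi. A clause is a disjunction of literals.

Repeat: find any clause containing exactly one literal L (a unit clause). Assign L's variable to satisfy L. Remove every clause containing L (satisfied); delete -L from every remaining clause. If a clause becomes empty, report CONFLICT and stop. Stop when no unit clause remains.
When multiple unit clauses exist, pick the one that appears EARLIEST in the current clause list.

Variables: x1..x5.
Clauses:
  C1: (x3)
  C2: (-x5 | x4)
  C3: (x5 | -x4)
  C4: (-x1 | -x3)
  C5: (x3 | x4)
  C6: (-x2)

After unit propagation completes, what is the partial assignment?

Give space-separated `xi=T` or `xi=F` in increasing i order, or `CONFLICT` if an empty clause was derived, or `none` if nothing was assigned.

unit clause [3] forces x3=T; simplify:
  drop -3 from [-1, -3] -> [-1]
  satisfied 2 clause(s); 4 remain; assigned so far: [3]
unit clause [-1] forces x1=F; simplify:
  satisfied 1 clause(s); 3 remain; assigned so far: [1, 3]
unit clause [-2] forces x2=F; simplify:
  satisfied 1 clause(s); 2 remain; assigned so far: [1, 2, 3]

Answer: x1=F x2=F x3=T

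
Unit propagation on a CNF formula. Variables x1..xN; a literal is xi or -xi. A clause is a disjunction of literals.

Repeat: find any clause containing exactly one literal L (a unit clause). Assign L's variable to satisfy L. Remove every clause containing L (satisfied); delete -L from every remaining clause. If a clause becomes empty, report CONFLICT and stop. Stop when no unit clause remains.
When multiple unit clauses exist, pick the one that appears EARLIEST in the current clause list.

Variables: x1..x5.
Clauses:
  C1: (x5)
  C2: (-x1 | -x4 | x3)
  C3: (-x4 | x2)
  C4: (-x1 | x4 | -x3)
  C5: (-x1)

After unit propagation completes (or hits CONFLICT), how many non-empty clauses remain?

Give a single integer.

Answer: 1

Derivation:
unit clause [5] forces x5=T; simplify:
  satisfied 1 clause(s); 4 remain; assigned so far: [5]
unit clause [-1] forces x1=F; simplify:
  satisfied 3 clause(s); 1 remain; assigned so far: [1, 5]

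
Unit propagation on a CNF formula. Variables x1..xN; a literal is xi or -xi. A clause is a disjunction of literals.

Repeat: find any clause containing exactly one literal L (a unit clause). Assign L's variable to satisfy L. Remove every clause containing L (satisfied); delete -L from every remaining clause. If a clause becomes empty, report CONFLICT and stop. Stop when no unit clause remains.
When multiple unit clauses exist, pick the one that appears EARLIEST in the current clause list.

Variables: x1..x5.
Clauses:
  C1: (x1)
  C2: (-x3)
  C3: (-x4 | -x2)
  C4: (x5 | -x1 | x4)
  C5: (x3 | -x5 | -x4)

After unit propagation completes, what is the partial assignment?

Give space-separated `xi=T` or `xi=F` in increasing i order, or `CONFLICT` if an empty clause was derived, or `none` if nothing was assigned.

Answer: x1=T x3=F

Derivation:
unit clause [1] forces x1=T; simplify:
  drop -1 from [5, -1, 4] -> [5, 4]
  satisfied 1 clause(s); 4 remain; assigned so far: [1]
unit clause [-3] forces x3=F; simplify:
  drop 3 from [3, -5, -4] -> [-5, -4]
  satisfied 1 clause(s); 3 remain; assigned so far: [1, 3]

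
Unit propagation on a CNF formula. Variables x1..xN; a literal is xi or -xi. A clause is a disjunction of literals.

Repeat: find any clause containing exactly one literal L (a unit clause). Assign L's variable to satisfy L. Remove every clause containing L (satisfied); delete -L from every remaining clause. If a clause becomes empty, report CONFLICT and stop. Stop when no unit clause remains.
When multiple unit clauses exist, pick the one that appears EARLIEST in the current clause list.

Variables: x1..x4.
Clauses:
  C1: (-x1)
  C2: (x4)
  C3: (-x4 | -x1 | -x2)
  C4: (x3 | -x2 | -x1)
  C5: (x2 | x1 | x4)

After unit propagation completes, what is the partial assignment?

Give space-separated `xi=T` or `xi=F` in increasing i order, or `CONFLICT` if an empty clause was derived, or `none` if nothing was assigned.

Answer: x1=F x4=T

Derivation:
unit clause [-1] forces x1=F; simplify:
  drop 1 from [2, 1, 4] -> [2, 4]
  satisfied 3 clause(s); 2 remain; assigned so far: [1]
unit clause [4] forces x4=T; simplify:
  satisfied 2 clause(s); 0 remain; assigned so far: [1, 4]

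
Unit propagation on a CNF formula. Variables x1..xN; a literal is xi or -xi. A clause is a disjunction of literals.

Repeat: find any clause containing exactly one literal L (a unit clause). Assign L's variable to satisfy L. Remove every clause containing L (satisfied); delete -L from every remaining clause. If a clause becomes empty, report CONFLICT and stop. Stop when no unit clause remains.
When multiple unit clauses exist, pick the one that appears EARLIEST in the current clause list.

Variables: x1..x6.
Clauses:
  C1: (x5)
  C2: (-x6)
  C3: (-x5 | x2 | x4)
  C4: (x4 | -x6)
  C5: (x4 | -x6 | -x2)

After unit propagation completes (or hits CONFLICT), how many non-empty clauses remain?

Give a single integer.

Answer: 1

Derivation:
unit clause [5] forces x5=T; simplify:
  drop -5 from [-5, 2, 4] -> [2, 4]
  satisfied 1 clause(s); 4 remain; assigned so far: [5]
unit clause [-6] forces x6=F; simplify:
  satisfied 3 clause(s); 1 remain; assigned so far: [5, 6]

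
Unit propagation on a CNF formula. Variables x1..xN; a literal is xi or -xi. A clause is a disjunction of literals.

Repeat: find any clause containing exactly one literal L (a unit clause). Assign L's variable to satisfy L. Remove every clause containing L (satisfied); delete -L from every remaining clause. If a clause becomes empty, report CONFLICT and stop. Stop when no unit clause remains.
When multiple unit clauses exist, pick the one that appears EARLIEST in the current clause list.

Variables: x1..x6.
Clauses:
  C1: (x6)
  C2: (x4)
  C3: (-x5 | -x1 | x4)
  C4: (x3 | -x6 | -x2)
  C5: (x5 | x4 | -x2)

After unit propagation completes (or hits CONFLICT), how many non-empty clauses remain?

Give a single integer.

unit clause [6] forces x6=T; simplify:
  drop -6 from [3, -6, -2] -> [3, -2]
  satisfied 1 clause(s); 4 remain; assigned so far: [6]
unit clause [4] forces x4=T; simplify:
  satisfied 3 clause(s); 1 remain; assigned so far: [4, 6]

Answer: 1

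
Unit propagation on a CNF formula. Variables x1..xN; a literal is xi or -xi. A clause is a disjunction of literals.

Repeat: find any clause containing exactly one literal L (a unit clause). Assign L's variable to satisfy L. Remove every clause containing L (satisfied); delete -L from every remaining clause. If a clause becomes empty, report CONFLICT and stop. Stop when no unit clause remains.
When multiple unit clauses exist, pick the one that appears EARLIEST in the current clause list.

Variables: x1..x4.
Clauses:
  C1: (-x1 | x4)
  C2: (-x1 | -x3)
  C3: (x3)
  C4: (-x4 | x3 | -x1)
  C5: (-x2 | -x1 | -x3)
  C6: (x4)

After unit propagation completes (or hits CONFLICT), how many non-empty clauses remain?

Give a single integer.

unit clause [3] forces x3=T; simplify:
  drop -3 from [-1, -3] -> [-1]
  drop -3 from [-2, -1, -3] -> [-2, -1]
  satisfied 2 clause(s); 4 remain; assigned so far: [3]
unit clause [-1] forces x1=F; simplify:
  satisfied 3 clause(s); 1 remain; assigned so far: [1, 3]
unit clause [4] forces x4=T; simplify:
  satisfied 1 clause(s); 0 remain; assigned so far: [1, 3, 4]

Answer: 0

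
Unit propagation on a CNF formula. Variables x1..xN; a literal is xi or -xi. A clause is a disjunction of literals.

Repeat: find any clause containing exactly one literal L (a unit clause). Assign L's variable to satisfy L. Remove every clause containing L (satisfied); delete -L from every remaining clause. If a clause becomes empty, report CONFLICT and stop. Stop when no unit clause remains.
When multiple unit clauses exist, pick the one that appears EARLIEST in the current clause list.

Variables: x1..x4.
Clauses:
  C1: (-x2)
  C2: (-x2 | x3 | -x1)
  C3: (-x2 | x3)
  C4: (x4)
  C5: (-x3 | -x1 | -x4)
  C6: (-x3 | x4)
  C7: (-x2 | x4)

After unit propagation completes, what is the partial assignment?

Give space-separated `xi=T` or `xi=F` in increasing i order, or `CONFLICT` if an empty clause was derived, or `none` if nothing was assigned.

unit clause [-2] forces x2=F; simplify:
  satisfied 4 clause(s); 3 remain; assigned so far: [2]
unit clause [4] forces x4=T; simplify:
  drop -4 from [-3, -1, -4] -> [-3, -1]
  satisfied 2 clause(s); 1 remain; assigned so far: [2, 4]

Answer: x2=F x4=T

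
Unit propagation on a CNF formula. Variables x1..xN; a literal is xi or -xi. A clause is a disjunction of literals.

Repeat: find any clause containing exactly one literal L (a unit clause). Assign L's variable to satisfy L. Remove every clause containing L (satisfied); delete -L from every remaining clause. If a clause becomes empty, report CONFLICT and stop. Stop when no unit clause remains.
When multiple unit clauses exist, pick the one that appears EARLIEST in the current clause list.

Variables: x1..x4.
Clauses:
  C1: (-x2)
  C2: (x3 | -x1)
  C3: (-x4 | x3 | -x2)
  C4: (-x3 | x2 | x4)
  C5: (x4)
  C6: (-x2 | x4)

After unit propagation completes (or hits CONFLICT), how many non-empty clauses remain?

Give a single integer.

unit clause [-2] forces x2=F; simplify:
  drop 2 from [-3, 2, 4] -> [-3, 4]
  satisfied 3 clause(s); 3 remain; assigned so far: [2]
unit clause [4] forces x4=T; simplify:
  satisfied 2 clause(s); 1 remain; assigned so far: [2, 4]

Answer: 1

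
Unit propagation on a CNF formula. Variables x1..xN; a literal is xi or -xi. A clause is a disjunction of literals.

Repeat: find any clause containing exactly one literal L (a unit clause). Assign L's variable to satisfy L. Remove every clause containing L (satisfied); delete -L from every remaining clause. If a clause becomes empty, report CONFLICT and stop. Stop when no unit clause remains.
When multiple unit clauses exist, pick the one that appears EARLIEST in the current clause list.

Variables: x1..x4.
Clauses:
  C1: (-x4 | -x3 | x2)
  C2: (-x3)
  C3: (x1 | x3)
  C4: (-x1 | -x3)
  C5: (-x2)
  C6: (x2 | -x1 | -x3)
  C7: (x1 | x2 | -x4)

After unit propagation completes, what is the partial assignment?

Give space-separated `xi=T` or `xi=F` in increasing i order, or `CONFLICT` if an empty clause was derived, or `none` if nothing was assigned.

unit clause [-3] forces x3=F; simplify:
  drop 3 from [1, 3] -> [1]
  satisfied 4 clause(s); 3 remain; assigned so far: [3]
unit clause [1] forces x1=T; simplify:
  satisfied 2 clause(s); 1 remain; assigned so far: [1, 3]
unit clause [-2] forces x2=F; simplify:
  satisfied 1 clause(s); 0 remain; assigned so far: [1, 2, 3]

Answer: x1=T x2=F x3=F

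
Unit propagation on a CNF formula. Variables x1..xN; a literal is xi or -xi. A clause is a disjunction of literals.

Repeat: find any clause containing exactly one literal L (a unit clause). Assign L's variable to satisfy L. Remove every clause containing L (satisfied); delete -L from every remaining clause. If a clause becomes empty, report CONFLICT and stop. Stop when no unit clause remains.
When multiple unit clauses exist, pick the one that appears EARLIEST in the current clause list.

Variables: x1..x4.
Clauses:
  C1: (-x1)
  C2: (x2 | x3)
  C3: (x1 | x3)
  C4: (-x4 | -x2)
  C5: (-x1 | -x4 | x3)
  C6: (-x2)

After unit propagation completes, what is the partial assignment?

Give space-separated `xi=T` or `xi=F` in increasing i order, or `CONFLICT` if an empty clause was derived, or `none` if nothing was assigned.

unit clause [-1] forces x1=F; simplify:
  drop 1 from [1, 3] -> [3]
  satisfied 2 clause(s); 4 remain; assigned so far: [1]
unit clause [3] forces x3=T; simplify:
  satisfied 2 clause(s); 2 remain; assigned so far: [1, 3]
unit clause [-2] forces x2=F; simplify:
  satisfied 2 clause(s); 0 remain; assigned so far: [1, 2, 3]

Answer: x1=F x2=F x3=T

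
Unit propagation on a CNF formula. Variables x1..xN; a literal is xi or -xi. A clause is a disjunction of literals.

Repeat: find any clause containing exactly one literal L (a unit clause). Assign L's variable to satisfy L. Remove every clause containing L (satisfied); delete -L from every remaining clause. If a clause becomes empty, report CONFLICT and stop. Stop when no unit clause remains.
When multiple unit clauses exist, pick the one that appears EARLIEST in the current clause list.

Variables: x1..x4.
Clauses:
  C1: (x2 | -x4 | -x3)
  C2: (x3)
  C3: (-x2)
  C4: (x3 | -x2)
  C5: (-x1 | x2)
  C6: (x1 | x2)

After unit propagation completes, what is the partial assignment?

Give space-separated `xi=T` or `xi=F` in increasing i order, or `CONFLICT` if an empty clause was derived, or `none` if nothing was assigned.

Answer: CONFLICT

Derivation:
unit clause [3] forces x3=T; simplify:
  drop -3 from [2, -4, -3] -> [2, -4]
  satisfied 2 clause(s); 4 remain; assigned so far: [3]
unit clause [-2] forces x2=F; simplify:
  drop 2 from [2, -4] -> [-4]
  drop 2 from [-1, 2] -> [-1]
  drop 2 from [1, 2] -> [1]
  satisfied 1 clause(s); 3 remain; assigned so far: [2, 3]
unit clause [-4] forces x4=F; simplify:
  satisfied 1 clause(s); 2 remain; assigned so far: [2, 3, 4]
unit clause [-1] forces x1=F; simplify:
  drop 1 from [1] -> [] (empty!)
  satisfied 1 clause(s); 1 remain; assigned so far: [1, 2, 3, 4]
CONFLICT (empty clause)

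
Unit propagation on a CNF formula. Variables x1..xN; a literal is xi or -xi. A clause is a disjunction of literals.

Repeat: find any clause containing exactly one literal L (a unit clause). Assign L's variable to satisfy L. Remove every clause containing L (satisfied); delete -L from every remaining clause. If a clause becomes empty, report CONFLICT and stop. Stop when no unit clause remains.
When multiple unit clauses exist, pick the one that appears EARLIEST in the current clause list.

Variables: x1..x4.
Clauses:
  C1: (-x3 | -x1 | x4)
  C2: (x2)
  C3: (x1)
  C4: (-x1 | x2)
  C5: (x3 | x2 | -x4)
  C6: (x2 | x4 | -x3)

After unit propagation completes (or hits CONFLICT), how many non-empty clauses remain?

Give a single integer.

Answer: 1

Derivation:
unit clause [2] forces x2=T; simplify:
  satisfied 4 clause(s); 2 remain; assigned so far: [2]
unit clause [1] forces x1=T; simplify:
  drop -1 from [-3, -1, 4] -> [-3, 4]
  satisfied 1 clause(s); 1 remain; assigned so far: [1, 2]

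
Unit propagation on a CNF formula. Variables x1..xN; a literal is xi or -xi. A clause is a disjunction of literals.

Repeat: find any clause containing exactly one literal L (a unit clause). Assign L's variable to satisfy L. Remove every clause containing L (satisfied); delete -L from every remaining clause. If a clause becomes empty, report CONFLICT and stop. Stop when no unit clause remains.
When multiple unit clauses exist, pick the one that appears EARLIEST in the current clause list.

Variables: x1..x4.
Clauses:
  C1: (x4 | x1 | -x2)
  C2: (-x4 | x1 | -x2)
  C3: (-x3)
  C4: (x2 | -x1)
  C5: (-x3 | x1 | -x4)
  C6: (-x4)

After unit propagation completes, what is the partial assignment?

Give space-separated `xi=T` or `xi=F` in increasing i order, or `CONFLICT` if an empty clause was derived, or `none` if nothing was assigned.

Answer: x3=F x4=F

Derivation:
unit clause [-3] forces x3=F; simplify:
  satisfied 2 clause(s); 4 remain; assigned so far: [3]
unit clause [-4] forces x4=F; simplify:
  drop 4 from [4, 1, -2] -> [1, -2]
  satisfied 2 clause(s); 2 remain; assigned so far: [3, 4]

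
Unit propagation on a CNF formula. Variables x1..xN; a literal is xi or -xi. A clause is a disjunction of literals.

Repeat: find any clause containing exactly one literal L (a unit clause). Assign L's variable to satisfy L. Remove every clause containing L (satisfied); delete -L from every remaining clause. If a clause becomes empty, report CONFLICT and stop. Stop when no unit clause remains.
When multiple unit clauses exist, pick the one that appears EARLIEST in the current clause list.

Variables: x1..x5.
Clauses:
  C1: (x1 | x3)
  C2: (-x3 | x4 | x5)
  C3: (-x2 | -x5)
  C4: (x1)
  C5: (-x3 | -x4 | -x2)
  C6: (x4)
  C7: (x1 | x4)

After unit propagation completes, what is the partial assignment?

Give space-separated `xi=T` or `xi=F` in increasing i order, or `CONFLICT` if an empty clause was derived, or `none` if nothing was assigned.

unit clause [1] forces x1=T; simplify:
  satisfied 3 clause(s); 4 remain; assigned so far: [1]
unit clause [4] forces x4=T; simplify:
  drop -4 from [-3, -4, -2] -> [-3, -2]
  satisfied 2 clause(s); 2 remain; assigned so far: [1, 4]

Answer: x1=T x4=T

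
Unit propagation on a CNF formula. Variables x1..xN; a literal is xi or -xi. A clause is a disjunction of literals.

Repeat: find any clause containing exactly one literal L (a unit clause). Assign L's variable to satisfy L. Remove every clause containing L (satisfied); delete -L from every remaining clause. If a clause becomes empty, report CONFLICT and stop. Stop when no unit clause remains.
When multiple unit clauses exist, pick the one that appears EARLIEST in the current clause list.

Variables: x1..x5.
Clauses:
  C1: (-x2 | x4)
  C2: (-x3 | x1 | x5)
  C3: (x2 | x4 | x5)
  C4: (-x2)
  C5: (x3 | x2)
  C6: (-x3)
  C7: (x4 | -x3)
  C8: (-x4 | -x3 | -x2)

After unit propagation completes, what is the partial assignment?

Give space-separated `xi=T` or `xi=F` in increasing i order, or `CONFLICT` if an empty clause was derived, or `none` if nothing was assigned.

unit clause [-2] forces x2=F; simplify:
  drop 2 from [2, 4, 5] -> [4, 5]
  drop 2 from [3, 2] -> [3]
  satisfied 3 clause(s); 5 remain; assigned so far: [2]
unit clause [3] forces x3=T; simplify:
  drop -3 from [-3, 1, 5] -> [1, 5]
  drop -3 from [-3] -> [] (empty!)
  drop -3 from [4, -3] -> [4]
  satisfied 1 clause(s); 4 remain; assigned so far: [2, 3]
CONFLICT (empty clause)

Answer: CONFLICT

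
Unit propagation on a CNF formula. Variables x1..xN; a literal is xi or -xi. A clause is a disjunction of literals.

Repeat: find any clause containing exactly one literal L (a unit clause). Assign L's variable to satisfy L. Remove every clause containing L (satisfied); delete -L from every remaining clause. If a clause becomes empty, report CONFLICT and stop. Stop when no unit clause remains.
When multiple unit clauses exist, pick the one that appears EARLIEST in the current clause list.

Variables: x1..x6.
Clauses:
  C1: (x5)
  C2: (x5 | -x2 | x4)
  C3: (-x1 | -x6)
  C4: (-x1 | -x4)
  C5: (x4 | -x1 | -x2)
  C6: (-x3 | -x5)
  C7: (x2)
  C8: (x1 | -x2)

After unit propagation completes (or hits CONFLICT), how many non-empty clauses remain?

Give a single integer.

unit clause [5] forces x5=T; simplify:
  drop -5 from [-3, -5] -> [-3]
  satisfied 2 clause(s); 6 remain; assigned so far: [5]
unit clause [-3] forces x3=F; simplify:
  satisfied 1 clause(s); 5 remain; assigned so far: [3, 5]
unit clause [2] forces x2=T; simplify:
  drop -2 from [4, -1, -2] -> [4, -1]
  drop -2 from [1, -2] -> [1]
  satisfied 1 clause(s); 4 remain; assigned so far: [2, 3, 5]
unit clause [1] forces x1=T; simplify:
  drop -1 from [-1, -6] -> [-6]
  drop -1 from [-1, -4] -> [-4]
  drop -1 from [4, -1] -> [4]
  satisfied 1 clause(s); 3 remain; assigned so far: [1, 2, 3, 5]
unit clause [-6] forces x6=F; simplify:
  satisfied 1 clause(s); 2 remain; assigned so far: [1, 2, 3, 5, 6]
unit clause [-4] forces x4=F; simplify:
  drop 4 from [4] -> [] (empty!)
  satisfied 1 clause(s); 1 remain; assigned so far: [1, 2, 3, 4, 5, 6]
CONFLICT (empty clause)

Answer: 0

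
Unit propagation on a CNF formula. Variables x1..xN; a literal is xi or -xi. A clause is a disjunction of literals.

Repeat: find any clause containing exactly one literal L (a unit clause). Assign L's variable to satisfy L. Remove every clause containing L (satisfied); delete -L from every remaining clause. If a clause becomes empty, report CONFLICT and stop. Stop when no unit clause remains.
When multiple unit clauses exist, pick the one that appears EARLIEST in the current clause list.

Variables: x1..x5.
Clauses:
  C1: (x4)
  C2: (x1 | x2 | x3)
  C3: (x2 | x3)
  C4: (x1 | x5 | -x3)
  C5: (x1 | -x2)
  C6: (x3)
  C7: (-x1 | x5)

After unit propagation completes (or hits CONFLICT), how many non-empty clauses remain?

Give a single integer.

Answer: 3

Derivation:
unit clause [4] forces x4=T; simplify:
  satisfied 1 clause(s); 6 remain; assigned so far: [4]
unit clause [3] forces x3=T; simplify:
  drop -3 from [1, 5, -3] -> [1, 5]
  satisfied 3 clause(s); 3 remain; assigned so far: [3, 4]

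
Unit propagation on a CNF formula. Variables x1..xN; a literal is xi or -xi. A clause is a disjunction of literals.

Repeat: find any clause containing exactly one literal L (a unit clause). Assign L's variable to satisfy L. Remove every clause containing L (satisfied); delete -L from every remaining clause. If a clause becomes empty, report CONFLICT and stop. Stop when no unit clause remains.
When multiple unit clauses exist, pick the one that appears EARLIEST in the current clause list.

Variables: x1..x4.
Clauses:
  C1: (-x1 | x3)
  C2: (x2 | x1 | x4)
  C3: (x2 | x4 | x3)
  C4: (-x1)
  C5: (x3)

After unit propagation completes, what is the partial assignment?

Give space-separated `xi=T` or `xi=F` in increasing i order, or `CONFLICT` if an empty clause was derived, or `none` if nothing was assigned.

unit clause [-1] forces x1=F; simplify:
  drop 1 from [2, 1, 4] -> [2, 4]
  satisfied 2 clause(s); 3 remain; assigned so far: [1]
unit clause [3] forces x3=T; simplify:
  satisfied 2 clause(s); 1 remain; assigned so far: [1, 3]

Answer: x1=F x3=T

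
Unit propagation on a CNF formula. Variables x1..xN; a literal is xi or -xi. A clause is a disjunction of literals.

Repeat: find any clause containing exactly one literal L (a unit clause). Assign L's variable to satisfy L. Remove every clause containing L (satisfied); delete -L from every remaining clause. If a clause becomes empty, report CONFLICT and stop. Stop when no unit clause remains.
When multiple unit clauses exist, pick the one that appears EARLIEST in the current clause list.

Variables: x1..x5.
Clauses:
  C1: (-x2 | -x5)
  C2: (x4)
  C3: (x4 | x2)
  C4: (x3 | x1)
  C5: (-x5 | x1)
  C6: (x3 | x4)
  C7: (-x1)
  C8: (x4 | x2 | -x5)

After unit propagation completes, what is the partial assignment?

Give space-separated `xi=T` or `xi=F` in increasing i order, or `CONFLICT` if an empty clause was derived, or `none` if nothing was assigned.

unit clause [4] forces x4=T; simplify:
  satisfied 4 clause(s); 4 remain; assigned so far: [4]
unit clause [-1] forces x1=F; simplify:
  drop 1 from [3, 1] -> [3]
  drop 1 from [-5, 1] -> [-5]
  satisfied 1 clause(s); 3 remain; assigned so far: [1, 4]
unit clause [3] forces x3=T; simplify:
  satisfied 1 clause(s); 2 remain; assigned so far: [1, 3, 4]
unit clause [-5] forces x5=F; simplify:
  satisfied 2 clause(s); 0 remain; assigned so far: [1, 3, 4, 5]

Answer: x1=F x3=T x4=T x5=F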